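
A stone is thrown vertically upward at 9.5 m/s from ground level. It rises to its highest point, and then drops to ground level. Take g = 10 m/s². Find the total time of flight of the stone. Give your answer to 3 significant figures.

Phase 1 (rising): v₀ = 9.50 m/s, a = -10 m/s².
v = v₀ + at → t = (0 − 9.50) / -10 = 0.950 s
v² = v₀² + 2aΔx → Δx = (0² − 9.50²)/(2·-10) = 4.51 m

Phase 2 (falling): v₀ = 0 m/s, a = -10 m/s².
Falls 4.51 m from rest: t = √(2·4.51/10) = 0.950 s; v = g·t = 9.50 m/s.
Total time = 0.950 + 0.950 = 1.90 s

1.90 s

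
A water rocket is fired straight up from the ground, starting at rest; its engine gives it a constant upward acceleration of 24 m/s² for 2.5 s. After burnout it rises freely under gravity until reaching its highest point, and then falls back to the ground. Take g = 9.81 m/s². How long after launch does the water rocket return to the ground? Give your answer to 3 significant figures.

Phase 1 (powered ascent): v₀ = 0 m/s, a = 24 m/s².
v = v₀ + at = 0 + (24)(2.5) = 60.0 m/s
Δx = v₀t + ½at² = 0·2.5 + 0.5·24·2.5² = 75.0 m

Phase 2 (coasting upward): v₀ = 60.0 m/s, a = -9.81 m/s².
v = v₀ + at → t = (0 − 60.0) / -9.81 = 6.12 s
v² = v₀² + 2aΔx → Δx = (0² − 60.0²)/(2·-9.81) = 183 m

Phase 3 (free fall): v₀ = 0 m/s, a = -9.81 m/s².
Falls 258 m from rest: t = √(2·258/9.81) = 7.26 s; v = g·t = 71.2 m/s.
Total time = 2.50 + 6.12 + 7.26 = 15.9 s

15.9 s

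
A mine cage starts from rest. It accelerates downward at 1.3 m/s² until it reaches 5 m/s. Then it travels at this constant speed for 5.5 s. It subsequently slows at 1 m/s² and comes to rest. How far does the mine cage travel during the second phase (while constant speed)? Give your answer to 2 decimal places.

Phase 1 (accelerating): v₀ = 0 m/s, a = 1.3 m/s².
v = v₀ + at → t = (5 − 0) / 1.3 = 3.85 s
v² = v₀² + 2aΔx → Δx = (5² − 0²)/(2·1.3) = 9.62 m

Phase 2 (constant speed): v₀ = 5.00 m/s, a = 0 m/s².
v = v₀ + at = 5.00 + (0)(5.5) = 5.00 m/s
Δx = v₀t + ½at² = 5.00·5.5 + 0.5·0·5.5² = 27.5 m
Distance in phase 2 = 27.5 m

27.50 m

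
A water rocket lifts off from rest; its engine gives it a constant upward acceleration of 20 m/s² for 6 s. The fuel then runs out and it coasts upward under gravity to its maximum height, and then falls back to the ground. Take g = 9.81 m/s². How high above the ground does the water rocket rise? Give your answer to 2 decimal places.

Phase 1 (powered ascent): v₀ = 0 m/s, a = 20 m/s².
v = v₀ + at = 0 + (20)(6) = 120 m/s
Δx = v₀t + ½at² = 0·6 + 0.5·20·6² = 360 m

Phase 2 (coasting upward): v₀ = 120 m/s, a = -9.81 m/s².
v = v₀ + at → t = (0 − 120) / -9.81 = 12.2 s
v² = v₀² + 2aΔx → Δx = (0² − 120²)/(2·-9.81) = 734 m
Maximum height = 360 + 734 = 1090 m

1093.94 m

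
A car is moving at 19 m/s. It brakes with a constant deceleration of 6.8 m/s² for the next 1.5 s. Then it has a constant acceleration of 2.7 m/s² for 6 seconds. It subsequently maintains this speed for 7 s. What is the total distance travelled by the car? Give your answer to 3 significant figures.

Phase 1 (decelerating): v₀ = 19.0 m/s, a = -6.8 m/s².
v = v₀ + at = 19.0 + (-6.8)(1.5) = 8.80 m/s
Δx = v₀t + ½at² = 19.0·1.5 + 0.5·-6.8·1.5² = 20.9 m

Phase 2 (accelerating): v₀ = 8.80 m/s, a = 2.7 m/s².
v = v₀ + at = 8.80 + (2.7)(6) = 25.0 m/s
Δx = v₀t + ½at² = 8.80·6 + 0.5·2.7·6² = 101 m

Phase 3 (constant speed): v₀ = 25.0 m/s, a = 0 m/s².
v = v₀ + at = 25.0 + (0)(7) = 25.0 m/s
Δx = v₀t + ½at² = 25.0·7 + 0.5·0·7² = 175 m
Total distance = 20.9 + 101 + 175 = 297 m

297 m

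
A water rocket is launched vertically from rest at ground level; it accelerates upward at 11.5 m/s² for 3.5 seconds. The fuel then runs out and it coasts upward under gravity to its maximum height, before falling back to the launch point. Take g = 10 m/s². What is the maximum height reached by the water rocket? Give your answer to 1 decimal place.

151.4 m

Phase 1 (powered ascent): v₀ = 0 m/s, a = 11.5 m/s².
v = v₀ + at = 0 + (11.5)(3.5) = 40.2 m/s
Δx = v₀t + ½at² = 0·3.5 + 0.5·11.5·3.5² = 70.4 m

Phase 2 (coasting upward): v₀ = 40.2 m/s, a = -10 m/s².
v = v₀ + at → t = (0 − 40.2) / -10 = 4.03 s
v² = v₀² + 2aΔx → Δx = (0² − 40.2²)/(2·-10) = 81.0 m
Maximum height = 70.4 + 81.0 = 151 m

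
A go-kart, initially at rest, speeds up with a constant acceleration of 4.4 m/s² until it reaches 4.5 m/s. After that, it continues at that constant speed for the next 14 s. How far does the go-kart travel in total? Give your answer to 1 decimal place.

65.3 m

Phase 1 (accelerating): v₀ = 0 m/s, a = 4.4 m/s².
v = v₀ + at → t = (4.5 − 0) / 4.4 = 1.02 s
v² = v₀² + 2aΔx → Δx = (4.5² − 0²)/(2·4.4) = 2.30 m

Phase 2 (constant speed): v₀ = 4.50 m/s, a = 0 m/s².
v = v₀ + at = 4.50 + (0)(14) = 4.50 m/s
Δx = v₀t + ½at² = 4.50·14 + 0.5·0·14² = 63.0 m
Total distance = 2.30 + 63.0 = 65.3 m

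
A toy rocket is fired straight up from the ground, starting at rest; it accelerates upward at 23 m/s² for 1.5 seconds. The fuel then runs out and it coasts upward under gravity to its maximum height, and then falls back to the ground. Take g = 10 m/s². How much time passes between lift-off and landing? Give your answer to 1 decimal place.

Phase 1 (powered ascent): v₀ = 0 m/s, a = 23 m/s².
v = v₀ + at = 0 + (23)(1.5) = 34.5 m/s
Δx = v₀t + ½at² = 0·1.5 + 0.5·23·1.5² = 25.9 m

Phase 2 (coasting upward): v₀ = 34.5 m/s, a = -10 m/s².
v = v₀ + at → t = (0 − 34.5) / -10 = 3.45 s
v² = v₀² + 2aΔx → Δx = (0² − 34.5²)/(2·-10) = 59.5 m

Phase 3 (free fall): v₀ = 0 m/s, a = -10 m/s².
Falls 85.4 m from rest: t = √(2·85.4/10) = 4.13 s; v = g·t = 41.3 m/s.
Total time = 1.50 + 3.45 + 4.13 = 9.08 s

9.1 s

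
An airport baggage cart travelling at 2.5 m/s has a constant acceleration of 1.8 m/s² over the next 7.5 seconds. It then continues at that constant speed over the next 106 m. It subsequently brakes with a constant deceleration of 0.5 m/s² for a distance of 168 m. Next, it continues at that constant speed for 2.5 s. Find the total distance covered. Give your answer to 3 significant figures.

Phase 1 (accelerating): v₀ = 2.50 m/s, a = 1.8 m/s².
v = v₀ + at = 2.50 + (1.8)(7.5) = 16.0 m/s
Δx = v₀t + ½at² = 2.50·7.5 + 0.5·1.8·7.5² = 69.4 m

Phase 2 (constant speed): v₀ = 16.0 m/s, a = 0 m/s².
Constant speed: t = d/v = 106/16.0 = 6.62 s

Phase 3 (decelerating): v₀ = 16.0 m/s, a = -0.5 m/s².
v² = v₀² + 2aΔx = 16.0² + 2·-0.5·168 = 88.0 → v = 9.38 m/s
t = (v − v₀)/a = (9.38 − 16.0)/-0.5 = 13.2 s

Phase 4 (constant speed): v₀ = 9.38 m/s, a = 0 m/s².
v = v₀ + at = 9.38 + (0)(2.5) = 9.38 m/s
Δx = v₀t + ½at² = 9.38·2.5 + 0.5·0·2.5² = 23.5 m
Total distance = 69.4 + 106 + 168 + 23.5 = 367 m

367 m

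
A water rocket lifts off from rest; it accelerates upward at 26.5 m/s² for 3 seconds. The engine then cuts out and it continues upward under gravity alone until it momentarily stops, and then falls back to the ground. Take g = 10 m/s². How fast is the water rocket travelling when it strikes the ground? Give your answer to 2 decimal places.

Phase 1 (powered ascent): v₀ = 0 m/s, a = 26.5 m/s².
v = v₀ + at = 0 + (26.5)(3) = 79.5 m/s
Δx = v₀t + ½at² = 0·3 + 0.5·26.5·3² = 119 m

Phase 2 (coasting upward): v₀ = 79.5 m/s, a = -10 m/s².
v = v₀ + at → t = (0 − 79.5) / -10 = 7.95 s
v² = v₀² + 2aΔx → Δx = (0² − 79.5²)/(2·-10) = 316 m

Phase 3 (free fall): v₀ = 0 m/s, a = -10 m/s².
Falls 435 m from rest: t = √(2·435/10) = 9.33 s; v = g·t = 93.3 m/s.
Impact speed = 93.3 m/s

93.30 m/s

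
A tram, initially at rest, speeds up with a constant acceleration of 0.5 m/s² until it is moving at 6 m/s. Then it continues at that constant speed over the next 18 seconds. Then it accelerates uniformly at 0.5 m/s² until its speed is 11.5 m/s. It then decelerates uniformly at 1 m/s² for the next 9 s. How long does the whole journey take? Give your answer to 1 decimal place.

50.0 s

Phase 1 (accelerating): v₀ = 0 m/s, a = 0.5 m/s².
v = v₀ + at → t = (6 − 0) / 0.5 = 12.0 s
v² = v₀² + 2aΔx → Δx = (6² − 0²)/(2·0.5) = 36.0 m

Phase 2 (constant speed): v₀ = 6.00 m/s, a = 0 m/s².
v = v₀ + at = 6.00 + (0)(18) = 6.00 m/s
Δx = v₀t + ½at² = 6.00·18 + 0.5·0·18² = 108 m

Phase 3 (accelerating): v₀ = 6.00 m/s, a = 0.5 m/s².
v = v₀ + at → t = (11.5 − 6.00) / 0.5 = 11.0 s
v² = v₀² + 2aΔx → Δx = (11.5² − 6.00²)/(2·0.5) = 96.2 m

Phase 4 (decelerating): v₀ = 11.5 m/s, a = -1 m/s².
v = v₀ + at = 11.5 + (-1)(9) = 2.50 m/s
Δx = v₀t + ½at² = 11.5·9 + 0.5·-1·9² = 63.0 m
Total time = 12.0 + 18.0 + 11.0 + 9.00 = 50.0 s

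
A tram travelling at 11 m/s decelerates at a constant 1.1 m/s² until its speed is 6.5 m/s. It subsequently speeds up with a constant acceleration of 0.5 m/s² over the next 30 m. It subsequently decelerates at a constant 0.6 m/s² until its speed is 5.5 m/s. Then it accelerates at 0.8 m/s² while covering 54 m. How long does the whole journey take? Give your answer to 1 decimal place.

Phase 1 (decelerating): v₀ = 11.0 m/s, a = -1.1 m/s².
v = v₀ + at → t = (6.5 − 11.0) / -1.1 = 4.09 s
v² = v₀² + 2aΔx → Δx = (6.5² − 11.0²)/(2·-1.1) = 35.8 m

Phase 2 (accelerating): v₀ = 6.50 m/s, a = 0.5 m/s².
v² = v₀² + 2aΔx = 6.50² + 2·0.5·30 = 72.2 → v = 8.50 m/s
t = (v − v₀)/a = (8.50 − 6.50)/0.5 = 4.00 s

Phase 3 (decelerating): v₀ = 8.50 m/s, a = -0.6 m/s².
v = v₀ + at → t = (5.5 − 8.50) / -0.6 = 5.00 s
v² = v₀² + 2aΔx → Δx = (5.5² − 8.50²)/(2·-0.6) = 35.0 m

Phase 4 (accelerating): v₀ = 5.50 m/s, a = 0.8 m/s².
v² = v₀² + 2aΔx = 5.50² + 2·0.8·54 = 117 → v = 10.8 m/s
t = (v − v₀)/a = (10.8 − 5.50)/0.8 = 6.63 s
Total time = 4.09 + 4.00 + 5.00 + 6.63 = 19.7 s

19.7 s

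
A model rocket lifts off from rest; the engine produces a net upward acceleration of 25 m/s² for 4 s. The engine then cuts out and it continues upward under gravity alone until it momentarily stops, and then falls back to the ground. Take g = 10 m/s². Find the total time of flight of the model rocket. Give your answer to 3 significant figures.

25.8 s

Phase 1 (powered ascent): v₀ = 0 m/s, a = 25 m/s².
v = v₀ + at = 0 + (25)(4) = 100 m/s
Δx = v₀t + ½at² = 0·4 + 0.5·25·4² = 200 m

Phase 2 (coasting upward): v₀ = 100 m/s, a = -10 m/s².
v = v₀ + at → t = (0 − 100) / -10 = 10.0 s
v² = v₀² + 2aΔx → Δx = (0² − 100²)/(2·-10) = 500 m

Phase 3 (free fall): v₀ = 0 m/s, a = -10 m/s².
Falls 700 m from rest: t = √(2·700/10) = 11.8 s; v = g·t = 118 m/s.
Total time = 4.00 + 10.0 + 11.8 = 25.8 s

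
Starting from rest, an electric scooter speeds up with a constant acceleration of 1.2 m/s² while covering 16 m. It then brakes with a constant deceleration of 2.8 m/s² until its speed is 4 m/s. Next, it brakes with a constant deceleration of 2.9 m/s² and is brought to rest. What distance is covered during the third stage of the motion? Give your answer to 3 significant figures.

2.76 m

Phase 1 (accelerating): v₀ = 0 m/s, a = 1.2 m/s².
v² = v₀² + 2aΔx = 0² + 2·1.2·16 = 38.4 → v = 6.20 m/s
t = (v − v₀)/a = (6.20 − 0)/1.2 = 5.16 s

Phase 2 (decelerating): v₀ = 6.20 m/s, a = -2.8 m/s².
v = v₀ + at → t = (4 − 6.20) / -2.8 = 0.785 s
v² = v₀² + 2aΔx → Δx = (4² − 6.20²)/(2·-2.8) = 4.00 m

Phase 3 (decelerating): v₀ = 4.00 m/s, a = -2.9 m/s².
v = v₀ + at → t = (0 − 4.00) / -2.9 = 1.38 s
v² = v₀² + 2aΔx → Δx = (0² − 4.00²)/(2·-2.9) = 2.76 m
Distance in phase 3 = 2.76 m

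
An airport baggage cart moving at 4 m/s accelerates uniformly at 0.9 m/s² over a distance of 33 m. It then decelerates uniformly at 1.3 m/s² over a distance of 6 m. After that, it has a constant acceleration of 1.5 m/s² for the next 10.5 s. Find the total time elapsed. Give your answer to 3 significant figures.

Phase 1 (accelerating): v₀ = 4.00 m/s, a = 0.9 m/s².
v² = v₀² + 2aΔx = 4.00² + 2·0.9·33 = 75.4 → v = 8.68 m/s
t = (v − v₀)/a = (8.68 − 4.00)/0.9 = 5.20 s

Phase 2 (decelerating): v₀ = 8.68 m/s, a = -1.3 m/s².
v² = v₀² + 2aΔx = 8.68² + 2·-1.3·6 = 59.8 → v = 7.73 m/s
t = (v − v₀)/a = (7.73 − 8.68)/-1.3 = 0.731 s

Phase 3 (accelerating): v₀ = 7.73 m/s, a = 1.5 m/s².
v = v₀ + at = 7.73 + (1.5)(10.5) = 23.5 m/s
Δx = v₀t + ½at² = 7.73·10.5 + 0.5·1.5·10.5² = 164 m
Total time = 5.20 + 0.731 + 10.5 = 16.4 s

16.4 s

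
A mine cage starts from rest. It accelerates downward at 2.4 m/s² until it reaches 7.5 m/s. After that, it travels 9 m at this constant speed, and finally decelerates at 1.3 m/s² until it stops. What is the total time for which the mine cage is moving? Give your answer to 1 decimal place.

Phase 1 (accelerating): v₀ = 0 m/s, a = 2.4 m/s².
v = v₀ + at → t = (7.5 − 0) / 2.4 = 3.12 s
v² = v₀² + 2aΔx → Δx = (7.5² − 0²)/(2·2.4) = 11.7 m

Phase 2 (constant speed): v₀ = 7.50 m/s, a = 0 m/s².
Constant speed: t = d/v = 9/7.50 = 1.20 s

Phase 3 (decelerating): v₀ = 7.50 m/s, a = -1.3 m/s².
v = v₀ + at → t = (0 − 7.50) / -1.3 = 5.77 s
v² = v₀² + 2aΔx → Δx = (0² − 7.50²)/(2·-1.3) = 21.6 m
Total time = 3.12 + 1.20 + 5.77 = 10.1 s

10.1 s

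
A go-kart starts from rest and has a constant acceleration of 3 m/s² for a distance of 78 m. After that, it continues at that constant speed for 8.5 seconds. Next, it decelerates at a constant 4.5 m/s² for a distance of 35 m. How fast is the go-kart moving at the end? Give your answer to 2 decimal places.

Phase 1 (accelerating): v₀ = 0 m/s, a = 3 m/s².
v² = v₀² + 2aΔx = 0² + 2·3·78 = 468 → v = 21.6 m/s
t = (v − v₀)/a = (21.6 − 0)/3 = 7.21 s

Phase 2 (constant speed): v₀ = 21.6 m/s, a = 0 m/s².
v = v₀ + at = 21.6 + (0)(8.5) = 21.6 m/s
Δx = v₀t + ½at² = 21.6·8.5 + 0.5·0·8.5² = 184 m

Phase 3 (decelerating): v₀ = 21.6 m/s, a = -4.5 m/s².
v² = v₀² + 2aΔx = 21.6² + 2·-4.5·35 = 153 → v = 12.4 m/s
t = (v − v₀)/a = (12.4 − 21.6)/-4.5 = 2.06 s
Final speed = 12.4 m/s

12.37 m/s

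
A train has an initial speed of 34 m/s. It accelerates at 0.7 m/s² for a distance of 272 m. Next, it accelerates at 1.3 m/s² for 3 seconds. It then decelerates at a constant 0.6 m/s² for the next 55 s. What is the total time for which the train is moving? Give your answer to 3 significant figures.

65.4 s

Phase 1 (accelerating): v₀ = 34.0 m/s, a = 0.7 m/s².
v² = v₀² + 2aΔx = 34.0² + 2·0.7·272 = 1540 → v = 39.2 m/s
t = (v − v₀)/a = (39.2 − 34.0)/0.7 = 7.43 s

Phase 2 (accelerating): v₀ = 39.2 m/s, a = 1.3 m/s².
v = v₀ + at = 39.2 + (1.3)(3) = 43.1 m/s
Δx = v₀t + ½at² = 39.2·3 + 0.5·1.3·3² = 123 m

Phase 3 (decelerating): v₀ = 43.1 m/s, a = -0.6 m/s².
v = v₀ + at = 43.1 + (-0.6)(55) = 10.1 m/s
Δx = v₀t + ½at² = 43.1·55 + 0.5·-0.6·55² = 1460 m
Total time = 7.43 + 3.00 + 55.0 = 65.4 s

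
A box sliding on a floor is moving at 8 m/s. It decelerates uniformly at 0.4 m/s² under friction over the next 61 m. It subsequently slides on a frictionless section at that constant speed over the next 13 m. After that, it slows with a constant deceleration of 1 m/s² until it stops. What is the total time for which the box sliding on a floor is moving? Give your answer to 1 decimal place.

17.5 s

Phase 1 (decelerating): v₀ = 8.00 m/s, a = -0.4 m/s².
v² = v₀² + 2aΔx = 8.00² + 2·-0.4·61 = 15.2 → v = 3.90 m/s
t = (v − v₀)/a = (3.90 − 8.00)/-0.4 = 10.3 s

Phase 2 (constant speed): v₀ = 3.90 m/s, a = 0 m/s².
Constant speed: t = d/v = 13/3.90 = 3.33 s

Phase 3 (decelerating): v₀ = 3.90 m/s, a = -1 m/s².
v = v₀ + at → t = (0 − 3.90) / -1 = 3.90 s
v² = v₀² + 2aΔx → Δx = (0² − 3.90²)/(2·-1) = 7.60 m
Total time = 10.3 + 3.33 + 3.90 = 17.5 s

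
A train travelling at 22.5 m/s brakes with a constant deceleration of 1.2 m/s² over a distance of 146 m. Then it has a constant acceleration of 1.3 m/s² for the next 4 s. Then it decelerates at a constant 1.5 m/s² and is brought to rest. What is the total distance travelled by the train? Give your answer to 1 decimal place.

Phase 1 (decelerating): v₀ = 22.5 m/s, a = -1.2 m/s².
v² = v₀² + 2aΔx = 22.5² + 2·-1.2·146 = 156 → v = 12.5 m/s
t = (v − v₀)/a = (12.5 − 22.5)/-1.2 = 8.35 s

Phase 2 (accelerating): v₀ = 12.5 m/s, a = 1.3 m/s².
v = v₀ + at = 12.5 + (1.3)(4) = 17.7 m/s
Δx = v₀t + ½at² = 12.5·4 + 0.5·1.3·4² = 60.3 m

Phase 3 (decelerating): v₀ = 17.7 m/s, a = -1.5 m/s².
v = v₀ + at → t = (0 − 17.7) / -1.5 = 11.8 s
v² = v₀² + 2aΔx → Δx = (0² − 17.7²)/(2·-1.5) = 104 m
Total distance = 146 + 60.3 + 104 = 311 m

310.6 m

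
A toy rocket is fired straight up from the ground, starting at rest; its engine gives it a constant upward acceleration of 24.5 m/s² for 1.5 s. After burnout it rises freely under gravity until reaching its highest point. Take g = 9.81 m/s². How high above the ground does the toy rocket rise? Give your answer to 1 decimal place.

Phase 1 (powered ascent): v₀ = 0 m/s, a = 24.5 m/s².
v = v₀ + at = 0 + (24.5)(1.5) = 36.8 m/s
Δx = v₀t + ½at² = 0·1.5 + 0.5·24.5·1.5² = 27.6 m

Phase 2 (coasting upward): v₀ = 36.8 m/s, a = -9.81 m/s².
v = v₀ + at → t = (0 − 36.8) / -9.81 = 3.75 s
v² = v₀² + 2aΔx → Δx = (0² − 36.8²)/(2·-9.81) = 68.8 m
Maximum height = 27.6 + 68.8 = 96.4 m

96.4 m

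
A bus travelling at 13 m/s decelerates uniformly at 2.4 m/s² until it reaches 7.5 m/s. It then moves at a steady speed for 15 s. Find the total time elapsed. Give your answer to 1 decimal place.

17.3 s

Phase 1 (decelerating): v₀ = 13.0 m/s, a = -2.4 m/s².
v = v₀ + at → t = (7.5 − 13.0) / -2.4 = 2.29 s
v² = v₀² + 2aΔx → Δx = (7.5² − 13.0²)/(2·-2.4) = 23.5 m

Phase 2 (constant speed): v₀ = 7.50 m/s, a = 0 m/s².
v = v₀ + at = 7.50 + (0)(15) = 7.50 m/s
Δx = v₀t + ½at² = 7.50·15 + 0.5·0·15² = 112 m
Total time = 2.29 + 15.0 = 17.3 s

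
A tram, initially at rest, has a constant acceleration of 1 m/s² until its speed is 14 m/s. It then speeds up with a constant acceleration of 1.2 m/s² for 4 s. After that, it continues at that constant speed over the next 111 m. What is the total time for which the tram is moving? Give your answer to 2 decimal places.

23.90 s

Phase 1 (accelerating): v₀ = 0 m/s, a = 1 m/s².
v = v₀ + at → t = (14 − 0) / 1 = 14.0 s
v² = v₀² + 2aΔx → Δx = (14² − 0²)/(2·1) = 98.0 m

Phase 2 (accelerating): v₀ = 14.0 m/s, a = 1.2 m/s².
v = v₀ + at = 14.0 + (1.2)(4) = 18.8 m/s
Δx = v₀t + ½at² = 14.0·4 + 0.5·1.2·4² = 65.6 m

Phase 3 (constant speed): v₀ = 18.8 m/s, a = 0 m/s².
Constant speed: t = d/v = 111/18.8 = 5.90 s
Total time = 14.0 + 4.00 + 5.90 = 23.9 s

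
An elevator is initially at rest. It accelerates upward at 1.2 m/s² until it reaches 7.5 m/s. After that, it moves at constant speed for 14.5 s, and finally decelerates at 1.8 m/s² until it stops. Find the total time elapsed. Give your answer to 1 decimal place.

Phase 1 (accelerating): v₀ = 0 m/s, a = 1.2 m/s².
v = v₀ + at → t = (7.5 − 0) / 1.2 = 6.25 s
v² = v₀² + 2aΔx → Δx = (7.5² − 0²)/(2·1.2) = 23.4 m

Phase 2 (constant speed): v₀ = 7.50 m/s, a = 0 m/s².
v = v₀ + at = 7.50 + (0)(14.5) = 7.50 m/s
Δx = v₀t + ½at² = 7.50·14.5 + 0.5·0·14.5² = 109 m

Phase 3 (decelerating): v₀ = 7.50 m/s, a = -1.8 m/s².
v = v₀ + at → t = (0 − 7.50) / -1.8 = 4.17 s
v² = v₀² + 2aΔx → Δx = (0² − 7.50²)/(2·-1.8) = 15.6 m
Total time = 6.25 + 14.5 + 4.17 = 24.9 s

24.9 s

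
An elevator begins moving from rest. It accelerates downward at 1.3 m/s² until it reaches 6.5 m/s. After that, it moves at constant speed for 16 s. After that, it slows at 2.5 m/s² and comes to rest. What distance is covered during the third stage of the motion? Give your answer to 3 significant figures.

Phase 1 (accelerating): v₀ = 0 m/s, a = 1.3 m/s².
v = v₀ + at → t = (6.5 − 0) / 1.3 = 5.00 s
v² = v₀² + 2aΔx → Δx = (6.5² − 0²)/(2·1.3) = 16.2 m

Phase 2 (constant speed): v₀ = 6.50 m/s, a = 0 m/s².
v = v₀ + at = 6.50 + (0)(16) = 6.50 m/s
Δx = v₀t + ½at² = 6.50·16 + 0.5·0·16² = 104 m

Phase 3 (decelerating): v₀ = 6.50 m/s, a = -2.5 m/s².
v = v₀ + at → t = (0 − 6.50) / -2.5 = 2.60 s
v² = v₀² + 2aΔx → Δx = (0² − 6.50²)/(2·-2.5) = 8.45 m
Distance in phase 3 = 8.45 m

8.45 m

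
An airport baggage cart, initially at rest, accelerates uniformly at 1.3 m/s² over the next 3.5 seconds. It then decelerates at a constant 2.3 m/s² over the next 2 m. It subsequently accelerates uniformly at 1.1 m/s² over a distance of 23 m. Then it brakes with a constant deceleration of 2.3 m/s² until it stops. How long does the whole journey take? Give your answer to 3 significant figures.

Phase 1 (accelerating): v₀ = 0 m/s, a = 1.3 m/s².
v = v₀ + at = 0 + (1.3)(3.5) = 4.55 m/s
Δx = v₀t + ½at² = 0·3.5 + 0.5·1.3·3.5² = 7.96 m

Phase 2 (decelerating): v₀ = 4.55 m/s, a = -2.3 m/s².
v² = v₀² + 2aΔx = 4.55² + 2·-2.3·2 = 11.5 → v = 3.39 m/s
t = (v − v₀)/a = (3.39 − 4.55)/-2.3 = 0.504 s

Phase 3 (accelerating): v₀ = 3.39 m/s, a = 1.1 m/s².
v² = v₀² + 2aΔx = 3.39² + 2·1.1·23 = 62.1 → v = 7.88 m/s
t = (v − v₀)/a = (7.88 − 3.39)/1.1 = 4.08 s

Phase 4 (decelerating): v₀ = 7.88 m/s, a = -2.3 m/s².
v = v₀ + at → t = (0 − 7.88) / -2.3 = 3.43 s
v² = v₀² + 2aΔx → Δx = (0² − 7.88²)/(2·-2.3) = 13.5 m
Total time = 3.50 + 0.504 + 4.08 + 3.43 = 11.5 s

11.5 s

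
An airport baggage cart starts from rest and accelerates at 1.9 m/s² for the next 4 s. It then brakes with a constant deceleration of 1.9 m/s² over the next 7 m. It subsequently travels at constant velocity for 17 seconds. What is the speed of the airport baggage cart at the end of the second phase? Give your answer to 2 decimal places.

5.58 m/s

Phase 1 (accelerating): v₀ = 0 m/s, a = 1.9 m/s².
v = v₀ + at = 0 + (1.9)(4) = 7.60 m/s
Δx = v₀t + ½at² = 0·4 + 0.5·1.9·4² = 15.2 m

Phase 2 (decelerating): v₀ = 7.60 m/s, a = -1.9 m/s².
v² = v₀² + 2aΔx = 7.60² + 2·-1.9·7 = 31.2 → v = 5.58 m/s
t = (v − v₀)/a = (5.58 − 7.60)/-1.9 = 1.06 s
Speed at end of phase 2 = 5.58 m/s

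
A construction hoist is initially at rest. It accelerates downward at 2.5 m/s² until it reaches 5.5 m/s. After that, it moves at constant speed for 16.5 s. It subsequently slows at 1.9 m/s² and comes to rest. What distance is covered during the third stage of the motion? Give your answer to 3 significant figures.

7.96 m

Phase 1 (accelerating): v₀ = 0 m/s, a = 2.5 m/s².
v = v₀ + at → t = (5.5 − 0) / 2.5 = 2.20 s
v² = v₀² + 2aΔx → Δx = (5.5² − 0²)/(2·2.5) = 6.05 m

Phase 2 (constant speed): v₀ = 5.50 m/s, a = 0 m/s².
v = v₀ + at = 5.50 + (0)(16.5) = 5.50 m/s
Δx = v₀t + ½at² = 5.50·16.5 + 0.5·0·16.5² = 90.8 m

Phase 3 (decelerating): v₀ = 5.50 m/s, a = -1.9 m/s².
v = v₀ + at → t = (0 − 5.50) / -1.9 = 2.89 s
v² = v₀² + 2aΔx → Δx = (0² − 5.50²)/(2·-1.9) = 7.96 m
Distance in phase 3 = 7.96 m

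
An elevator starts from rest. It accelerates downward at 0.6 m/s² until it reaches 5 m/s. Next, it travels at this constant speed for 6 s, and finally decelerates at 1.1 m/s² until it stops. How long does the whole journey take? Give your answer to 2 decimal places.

Phase 1 (accelerating): v₀ = 0 m/s, a = 0.6 m/s².
v = v₀ + at → t = (5 − 0) / 0.6 = 8.33 s
v² = v₀² + 2aΔx → Δx = (5² − 0²)/(2·0.6) = 20.8 m

Phase 2 (constant speed): v₀ = 5.00 m/s, a = 0 m/s².
v = v₀ + at = 5.00 + (0)(6) = 5.00 m/s
Δx = v₀t + ½at² = 5.00·6 + 0.5·0·6² = 30.0 m

Phase 3 (decelerating): v₀ = 5.00 m/s, a = -1.1 m/s².
v = v₀ + at → t = (0 − 5.00) / -1.1 = 4.55 s
v² = v₀² + 2aΔx → Δx = (0² − 5.00²)/(2·-1.1) = 11.4 m
Total time = 8.33 + 6.00 + 4.55 = 18.9 s

18.88 s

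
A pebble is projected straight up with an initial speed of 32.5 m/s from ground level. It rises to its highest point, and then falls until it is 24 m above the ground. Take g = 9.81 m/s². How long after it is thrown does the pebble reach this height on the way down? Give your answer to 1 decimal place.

Phase 1 (rising): v₀ = 32.5 m/s, a = -9.81 m/s².
v = v₀ + at → t = (0 − 32.5) / -9.81 = 3.31 s
v² = v₀² + 2aΔx → Δx = (0² − 32.5²)/(2·-9.81) = 53.8 m

Phase 2 (falling): v₀ = 0 m/s, a = -9.81 m/s².
Falls 29.8 m from rest: t = √(2·29.8/9.81) = 2.47 s; v = g·t = 24.2 m/s.
Total time = 3.31 + 2.47 = 5.78 s

5.8 s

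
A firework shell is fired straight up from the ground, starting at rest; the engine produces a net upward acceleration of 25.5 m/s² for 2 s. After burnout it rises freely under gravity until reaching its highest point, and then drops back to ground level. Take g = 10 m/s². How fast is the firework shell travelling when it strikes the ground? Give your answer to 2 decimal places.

60.17 m/s

Phase 1 (powered ascent): v₀ = 0 m/s, a = 25.5 m/s².
v = v₀ + at = 0 + (25.5)(2) = 51.0 m/s
Δx = v₀t + ½at² = 0·2 + 0.5·25.5·2² = 51.0 m

Phase 2 (coasting upward): v₀ = 51.0 m/s, a = -10 m/s².
v = v₀ + at → t = (0 − 51.0) / -10 = 5.10 s
v² = v₀² + 2aΔx → Δx = (0² − 51.0²)/(2·-10) = 130 m

Phase 3 (free fall): v₀ = 0 m/s, a = -10 m/s².
Falls 181 m from rest: t = √(2·181/10) = 6.02 s; v = g·t = 60.2 m/s.
Impact speed = 60.2 m/s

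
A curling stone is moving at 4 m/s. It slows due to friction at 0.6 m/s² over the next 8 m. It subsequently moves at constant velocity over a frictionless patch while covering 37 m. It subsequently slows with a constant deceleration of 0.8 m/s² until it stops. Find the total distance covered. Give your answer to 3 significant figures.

49.0 m

Phase 1 (decelerating): v₀ = 4.00 m/s, a = -0.6 m/s².
v² = v₀² + 2aΔx = 4.00² + 2·-0.6·8 = 6.40 → v = 2.53 m/s
t = (v − v₀)/a = (2.53 − 4.00)/-0.6 = 2.45 s

Phase 2 (constant speed): v₀ = 2.53 m/s, a = 0 m/s².
Constant speed: t = d/v = 37/2.53 = 14.6 s

Phase 3 (decelerating): v₀ = 2.53 m/s, a = -0.8 m/s².
v = v₀ + at → t = (0 − 2.53) / -0.8 = 3.16 s
v² = v₀² + 2aΔx → Δx = (0² − 2.53²)/(2·-0.8) = 4.00 m
Total distance = 8.00 + 37.0 + 4.00 = 49.0 m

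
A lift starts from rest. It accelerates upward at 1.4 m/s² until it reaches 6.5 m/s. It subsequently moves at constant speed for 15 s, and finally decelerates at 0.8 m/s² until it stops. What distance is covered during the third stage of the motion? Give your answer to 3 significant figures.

Phase 1 (accelerating): v₀ = 0 m/s, a = 1.4 m/s².
v = v₀ + at → t = (6.5 − 0) / 1.4 = 4.64 s
v² = v₀² + 2aΔx → Δx = (6.5² − 0²)/(2·1.4) = 15.1 m

Phase 2 (constant speed): v₀ = 6.50 m/s, a = 0 m/s².
v = v₀ + at = 6.50 + (0)(15) = 6.50 m/s
Δx = v₀t + ½at² = 6.50·15 + 0.5·0·15² = 97.5 m

Phase 3 (decelerating): v₀ = 6.50 m/s, a = -0.8 m/s².
v = v₀ + at → t = (0 − 6.50) / -0.8 = 8.12 s
v² = v₀² + 2aΔx → Δx = (0² − 6.50²)/(2·-0.8) = 26.4 m
Distance in phase 3 = 26.4 m

26.4 m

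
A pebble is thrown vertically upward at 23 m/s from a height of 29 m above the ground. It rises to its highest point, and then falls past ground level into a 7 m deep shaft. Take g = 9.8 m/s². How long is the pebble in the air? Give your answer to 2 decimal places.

Phase 1 (rising): v₀ = 23.0 m/s, a = -9.8 m/s².
v = v₀ + at → t = (0 − 23.0) / -9.8 = 2.35 s
v² = v₀² + 2aΔx → Δx = (0² − 23.0²)/(2·-9.8) = 27.0 m

Phase 2 (falling): v₀ = 0 m/s, a = -9.8 m/s².
Falls 63.0 m from rest: t = √(2·63.0/9.8) = 3.59 s; v = g·t = 35.1 m/s.
Total time = 2.35 + 3.59 = 5.93 s

5.93 s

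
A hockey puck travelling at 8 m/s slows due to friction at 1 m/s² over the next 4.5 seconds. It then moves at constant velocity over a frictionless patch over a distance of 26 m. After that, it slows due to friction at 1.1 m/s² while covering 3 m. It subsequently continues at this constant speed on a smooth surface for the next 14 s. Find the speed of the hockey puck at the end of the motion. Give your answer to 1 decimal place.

Phase 1 (decelerating): v₀ = 8.00 m/s, a = -1 m/s².
v = v₀ + at = 8.00 + (-1)(4.5) = 3.50 m/s
Δx = v₀t + ½at² = 8.00·4.5 + 0.5·-1·4.5² = 25.9 m

Phase 2 (constant speed): v₀ = 3.50 m/s, a = 0 m/s².
Constant speed: t = d/v = 26/3.50 = 7.43 s

Phase 3 (decelerating): v₀ = 3.50 m/s, a = -1.1 m/s².
v² = v₀² + 2aΔx = 3.50² + 2·-1.1·3 = 5.65 → v = 2.38 m/s
t = (v − v₀)/a = (2.38 − 3.50)/-1.1 = 1.02 s

Phase 4 (constant speed): v₀ = 2.38 m/s, a = 0 m/s².
v = v₀ + at = 2.38 + (0)(14) = 2.38 m/s
Δx = v₀t + ½at² = 2.38·14 + 0.5·0·14² = 33.3 m
Final speed = 2.38 m/s

2.4 m/s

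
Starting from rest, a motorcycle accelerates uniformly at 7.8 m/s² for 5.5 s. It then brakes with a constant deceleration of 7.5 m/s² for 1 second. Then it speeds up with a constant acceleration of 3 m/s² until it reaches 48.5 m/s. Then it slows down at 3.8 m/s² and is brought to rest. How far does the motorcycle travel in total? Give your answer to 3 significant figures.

Phase 1 (accelerating): v₀ = 0 m/s, a = 7.8 m/s².
v = v₀ + at = 0 + (7.8)(5.5) = 42.9 m/s
Δx = v₀t + ½at² = 0·5.5 + 0.5·7.8·5.5² = 118 m

Phase 2 (decelerating): v₀ = 42.9 m/s, a = -7.5 m/s².
v = v₀ + at = 42.9 + (-7.5)(1) = 35.4 m/s
Δx = v₀t + ½at² = 42.9·1 + 0.5·-7.5·1² = 39.1 m

Phase 3 (accelerating): v₀ = 35.4 m/s, a = 3 m/s².
v = v₀ + at → t = (48.5 − 35.4) / 3 = 4.37 s
v² = v₀² + 2aΔx → Δx = (48.5² − 35.4²)/(2·3) = 183 m

Phase 4 (decelerating): v₀ = 48.5 m/s, a = -3.8 m/s².
v = v₀ + at → t = (0 − 48.5) / -3.8 = 12.8 s
v² = v₀² + 2aΔx → Δx = (0² − 48.5²)/(2·-3.8) = 310 m
Total distance = 118 + 39.1 + 183 + 310 = 650 m

650 m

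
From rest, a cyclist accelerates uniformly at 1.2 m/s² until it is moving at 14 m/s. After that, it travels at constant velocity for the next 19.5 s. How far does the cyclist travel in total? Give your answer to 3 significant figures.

355 m

Phase 1 (accelerating): v₀ = 0 m/s, a = 1.2 m/s².
v = v₀ + at → t = (14 − 0) / 1.2 = 11.7 s
v² = v₀² + 2aΔx → Δx = (14² − 0²)/(2·1.2) = 81.7 m

Phase 2 (constant speed): v₀ = 14.0 m/s, a = 0 m/s².
v = v₀ + at = 14.0 + (0)(19.5) = 14.0 m/s
Δx = v₀t + ½at² = 14.0·19.5 + 0.5·0·19.5² = 273 m
Total distance = 81.7 + 273 = 355 m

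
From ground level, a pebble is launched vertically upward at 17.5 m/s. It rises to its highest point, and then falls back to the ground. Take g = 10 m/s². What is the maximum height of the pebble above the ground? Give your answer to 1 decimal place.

15.3 m

Phase 1 (rising): v₀ = 17.5 m/s, a = -10 m/s².
v = v₀ + at → t = (0 − 17.5) / -10 = 1.75 s
v² = v₀² + 2aΔx → Δx = (0² − 17.5²)/(2·-10) = 15.3 m
Maximum height = 15.3 m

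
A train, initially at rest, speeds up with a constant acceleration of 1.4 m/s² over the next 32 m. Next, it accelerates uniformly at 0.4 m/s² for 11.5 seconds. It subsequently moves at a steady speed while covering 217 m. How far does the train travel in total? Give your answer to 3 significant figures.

Phase 1 (accelerating): v₀ = 0 m/s, a = 1.4 m/s².
v² = v₀² + 2aΔx = 0² + 2·1.4·32 = 89.6 → v = 9.47 m/s
t = (v − v₀)/a = (9.47 − 0)/1.4 = 6.76 s

Phase 2 (accelerating): v₀ = 9.47 m/s, a = 0.4 m/s².
v = v₀ + at = 9.47 + (0.4)(11.5) = 14.1 m/s
Δx = v₀t + ½at² = 9.47·11.5 + 0.5·0.4·11.5² = 135 m

Phase 3 (constant speed): v₀ = 14.1 m/s, a = 0 m/s².
Constant speed: t = d/v = 217/14.1 = 15.4 s
Total distance = 32.0 + 135 + 217 = 384 m

384 m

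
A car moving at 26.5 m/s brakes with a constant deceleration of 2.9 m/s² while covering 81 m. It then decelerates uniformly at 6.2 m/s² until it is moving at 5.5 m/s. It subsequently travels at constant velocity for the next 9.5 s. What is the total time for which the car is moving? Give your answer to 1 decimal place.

15.0 s

Phase 1 (decelerating): v₀ = 26.5 m/s, a = -2.9 m/s².
v² = v₀² + 2aΔx = 26.5² + 2·-2.9·81 = 232 → v = 15.2 m/s
t = (v − v₀)/a = (15.2 − 26.5)/-2.9 = 3.88 s

Phase 2 (decelerating): v₀ = 15.2 m/s, a = -6.2 m/s².
v = v₀ + at → t = (5.5 − 15.2) / -6.2 = 1.57 s
v² = v₀² + 2aΔx → Δx = (5.5² − 15.2²)/(2·-6.2) = 16.3 m

Phase 3 (constant speed): v₀ = 5.50 m/s, a = 0 m/s².
v = v₀ + at = 5.50 + (0)(9.5) = 5.50 m/s
Δx = v₀t + ½at² = 5.50·9.5 + 0.5·0·9.5² = 52.2 m
Total time = 3.88 + 1.57 + 9.50 = 15.0 s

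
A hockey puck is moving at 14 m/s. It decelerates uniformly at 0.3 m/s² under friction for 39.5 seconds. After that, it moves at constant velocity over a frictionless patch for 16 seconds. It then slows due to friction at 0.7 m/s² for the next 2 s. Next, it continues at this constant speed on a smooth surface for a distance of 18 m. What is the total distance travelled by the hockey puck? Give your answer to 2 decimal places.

Phase 1 (decelerating): v₀ = 14.0 m/s, a = -0.3 m/s².
v = v₀ + at = 14.0 + (-0.3)(39.5) = 2.15 m/s
Δx = v₀t + ½at² = 14.0·39.5 + 0.5·-0.3·39.5² = 319 m

Phase 2 (constant speed): v₀ = 2.15 m/s, a = 0 m/s².
v = v₀ + at = 2.15 + (0)(16) = 2.15 m/s
Δx = v₀t + ½at² = 2.15·16 + 0.5·0·16² = 34.4 m

Phase 3 (decelerating): v₀ = 2.15 m/s, a = -0.7 m/s².
v = v₀ + at = 2.15 + (-0.7)(2) = 0.750 m/s
Δx = v₀t + ½at² = 2.15·2 + 0.5·-0.7·2² = 2.90 m

Phase 4 (constant speed): v₀ = 0.750 m/s, a = 0 m/s².
Constant speed: t = d/v = 18/0.750 = 24.0 s
Total distance = 319 + 34.4 + 2.90 + 18.0 = 374 m

374.26 m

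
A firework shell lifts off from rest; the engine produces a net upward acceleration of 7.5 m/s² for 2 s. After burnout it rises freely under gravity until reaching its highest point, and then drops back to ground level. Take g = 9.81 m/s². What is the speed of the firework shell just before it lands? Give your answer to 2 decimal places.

Phase 1 (powered ascent): v₀ = 0 m/s, a = 7.5 m/s².
v = v₀ + at = 0 + (7.5)(2) = 15.0 m/s
Δx = v₀t + ½at² = 0·2 + 0.5·7.5·2² = 15.0 m

Phase 2 (coasting upward): v₀ = 15.0 m/s, a = -9.81 m/s².
v = v₀ + at → t = (0 − 15.0) / -9.81 = 1.53 s
v² = v₀² + 2aΔx → Δx = (0² − 15.0²)/(2·-9.81) = 11.5 m

Phase 3 (free fall): v₀ = 0 m/s, a = -9.81 m/s².
Falls 26.5 m from rest: t = √(2·26.5/9.81) = 2.32 s; v = g·t = 22.8 m/s.
Impact speed = 22.8 m/s

22.79 m/s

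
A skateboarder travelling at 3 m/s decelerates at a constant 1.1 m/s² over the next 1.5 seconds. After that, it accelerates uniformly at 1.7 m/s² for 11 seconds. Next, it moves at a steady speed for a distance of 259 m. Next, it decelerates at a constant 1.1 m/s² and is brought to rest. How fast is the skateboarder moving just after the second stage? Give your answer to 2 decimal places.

20.05 m/s

Phase 1 (decelerating): v₀ = 3.00 m/s, a = -1.1 m/s².
v = v₀ + at = 3.00 + (-1.1)(1.5) = 1.35 m/s
Δx = v₀t + ½at² = 3.00·1.5 + 0.5·-1.1·1.5² = 3.26 m

Phase 2 (accelerating): v₀ = 1.35 m/s, a = 1.7 m/s².
v = v₀ + at = 1.35 + (1.7)(11) = 20.1 m/s
Δx = v₀t + ½at² = 1.35·11 + 0.5·1.7·11² = 118 m
Speed at end of phase 2 = 20.1 m/s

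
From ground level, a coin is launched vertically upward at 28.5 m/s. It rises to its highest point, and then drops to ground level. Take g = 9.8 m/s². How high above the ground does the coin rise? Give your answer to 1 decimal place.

Phase 1 (rising): v₀ = 28.5 m/s, a = -9.8 m/s².
v = v₀ + at → t = (0 − 28.5) / -9.8 = 2.91 s
v² = v₀² + 2aΔx → Δx = (0² − 28.5²)/(2·-9.8) = 41.4 m
Maximum height = 41.4 m

41.4 m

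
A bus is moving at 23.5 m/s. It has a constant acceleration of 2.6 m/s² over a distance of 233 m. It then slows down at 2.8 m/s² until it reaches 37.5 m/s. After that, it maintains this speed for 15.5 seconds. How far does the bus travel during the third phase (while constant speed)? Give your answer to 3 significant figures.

Phase 1 (accelerating): v₀ = 23.5 m/s, a = 2.6 m/s².
v² = v₀² + 2aΔx = 23.5² + 2·2.6·233 = 1760 → v = 42.0 m/s
t = (v − v₀)/a = (42.0 − 23.5)/2.6 = 7.11 s

Phase 2 (decelerating): v₀ = 42.0 m/s, a = -2.8 m/s².
v = v₀ + at → t = (37.5 − 42.0) / -2.8 = 1.61 s
v² = v₀² + 2aΔx → Δx = (37.5² − 42.0²)/(2·-2.8) = 63.9 m

Phase 3 (constant speed): v₀ = 37.5 m/s, a = 0 m/s².
v = v₀ + at = 37.5 + (0)(15.5) = 37.5 m/s
Δx = v₀t + ½at² = 37.5·15.5 + 0.5·0·15.5² = 581 m
Distance in phase 3 = 581 m

581 m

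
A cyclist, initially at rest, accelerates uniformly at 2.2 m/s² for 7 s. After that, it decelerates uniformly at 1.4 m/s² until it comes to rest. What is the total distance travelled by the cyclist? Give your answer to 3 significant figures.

139 m

Phase 1 (accelerating): v₀ = 0 m/s, a = 2.2 m/s².
v = v₀ + at = 0 + (2.2)(7) = 15.4 m/s
Δx = v₀t + ½at² = 0·7 + 0.5·2.2·7² = 53.9 m

Phase 2 (decelerating): v₀ = 15.4 m/s, a = -1.4 m/s².
v = v₀ + at → t = (0 − 15.4) / -1.4 = 11.0 s
v² = v₀² + 2aΔx → Δx = (0² − 15.4²)/(2·-1.4) = 84.7 m
Total distance = 53.9 + 84.7 = 139 m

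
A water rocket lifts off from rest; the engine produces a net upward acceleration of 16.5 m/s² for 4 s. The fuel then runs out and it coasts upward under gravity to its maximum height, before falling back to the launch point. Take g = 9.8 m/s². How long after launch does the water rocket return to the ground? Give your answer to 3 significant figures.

Phase 1 (powered ascent): v₀ = 0 m/s, a = 16.5 m/s².
v = v₀ + at = 0 + (16.5)(4) = 66.0 m/s
Δx = v₀t + ½at² = 0·4 + 0.5·16.5·4² = 132 m

Phase 2 (coasting upward): v₀ = 66.0 m/s, a = -9.8 m/s².
v = v₀ + at → t = (0 − 66.0) / -9.8 = 6.73 s
v² = v₀² + 2aΔx → Δx = (0² − 66.0²)/(2·-9.8) = 222 m

Phase 3 (free fall): v₀ = 0 m/s, a = -9.8 m/s².
Falls 354 m from rest: t = √(2·354/9.8) = 8.50 s; v = g·t = 83.3 m/s.
Total time = 4.00 + 6.73 + 8.50 = 19.2 s

19.2 s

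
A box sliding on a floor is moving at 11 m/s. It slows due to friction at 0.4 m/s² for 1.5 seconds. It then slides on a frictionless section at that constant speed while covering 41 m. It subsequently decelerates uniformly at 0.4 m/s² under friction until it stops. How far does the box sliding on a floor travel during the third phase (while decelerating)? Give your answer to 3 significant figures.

135 m

Phase 1 (decelerating): v₀ = 11.0 m/s, a = -0.4 m/s².
v = v₀ + at = 11.0 + (-0.4)(1.5) = 10.4 m/s
Δx = v₀t + ½at² = 11.0·1.5 + 0.5·-0.4·1.5² = 16.1 m

Phase 2 (constant speed): v₀ = 10.4 m/s, a = 0 m/s².
Constant speed: t = d/v = 41/10.4 = 3.94 s

Phase 3 (decelerating): v₀ = 10.4 m/s, a = -0.4 m/s².
v = v₀ + at → t = (0 − 10.4) / -0.4 = 26.0 s
v² = v₀² + 2aΔx → Δx = (0² − 10.4²)/(2·-0.4) = 135 m
Distance in phase 3 = 135 m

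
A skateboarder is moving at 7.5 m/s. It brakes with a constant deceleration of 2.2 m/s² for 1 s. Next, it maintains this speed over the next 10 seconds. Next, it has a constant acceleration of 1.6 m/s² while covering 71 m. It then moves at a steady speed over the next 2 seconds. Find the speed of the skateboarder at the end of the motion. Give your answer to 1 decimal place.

16.0 m/s

Phase 1 (decelerating): v₀ = 7.50 m/s, a = -2.2 m/s².
v = v₀ + at = 7.50 + (-2.2)(1) = 5.30 m/s
Δx = v₀t + ½at² = 7.50·1 + 0.5·-2.2·1² = 6.40 m

Phase 2 (constant speed): v₀ = 5.30 m/s, a = 0 m/s².
v = v₀ + at = 5.30 + (0)(10) = 5.30 m/s
Δx = v₀t + ½at² = 5.30·10 + 0.5·0·10² = 53.0 m

Phase 3 (accelerating): v₀ = 5.30 m/s, a = 1.6 m/s².
v² = v₀² + 2aΔx = 5.30² + 2·1.6·71 = 255 → v = 16.0 m/s
t = (v − v₀)/a = (16.0 − 5.30)/1.6 = 6.67 s

Phase 4 (constant speed): v₀ = 16.0 m/s, a = 0 m/s².
v = v₀ + at = 16.0 + (0)(2) = 16.0 m/s
Δx = v₀t + ½at² = 16.0·2 + 0.5·0·2² = 32.0 m
Final speed = 16.0 m/s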